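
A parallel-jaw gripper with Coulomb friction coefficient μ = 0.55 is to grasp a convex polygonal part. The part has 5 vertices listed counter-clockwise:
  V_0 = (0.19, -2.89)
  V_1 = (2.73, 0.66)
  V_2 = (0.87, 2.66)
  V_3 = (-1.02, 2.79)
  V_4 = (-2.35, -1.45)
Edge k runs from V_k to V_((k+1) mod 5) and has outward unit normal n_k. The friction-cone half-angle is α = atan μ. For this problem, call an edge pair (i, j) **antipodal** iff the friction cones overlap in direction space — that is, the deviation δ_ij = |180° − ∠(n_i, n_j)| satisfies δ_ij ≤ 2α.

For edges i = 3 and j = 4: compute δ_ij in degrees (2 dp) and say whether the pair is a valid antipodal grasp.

α = atan 0.55 = 28.81°;  2α = 57.62°
edge 3: e_3 = (-1.33, -4.24);  n_3 = (-0.9542, +0.2993)
edge 4: e_4 = (+2.54, -1.44);  n_4 = (-0.4932, -0.8699)
∠(n_3, n_4) = 77.87°
δ = |180° − 77.87°| = 102.13°
102.13° > 2α = 57.62°  →  invalid

δ = 102.13°, invalid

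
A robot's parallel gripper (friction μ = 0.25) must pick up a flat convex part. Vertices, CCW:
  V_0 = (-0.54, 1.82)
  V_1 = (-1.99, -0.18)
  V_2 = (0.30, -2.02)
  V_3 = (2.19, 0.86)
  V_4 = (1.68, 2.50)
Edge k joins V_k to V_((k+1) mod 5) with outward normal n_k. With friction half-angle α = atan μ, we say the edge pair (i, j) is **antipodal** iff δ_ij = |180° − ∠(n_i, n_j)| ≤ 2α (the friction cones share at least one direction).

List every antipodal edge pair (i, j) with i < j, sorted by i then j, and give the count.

count = 1; pairs: (0,2)

α = atan 0.25 = 14.04°;  2α = 28.07°
n_0 = (-0.8096, +0.5870)
n_1 = (-0.6264, -0.7795)
n_2 = (+0.8360, -0.5487)
n_3 = (+0.9549, +0.2969)
n_4 = (-0.2929, +0.9562)
  (0,1): δ = 92.84°  ·
  (0,2): δ = 2.67°  ✓
  (0,3): δ = 53.22°  ·
  (0,4): δ = 142.97°  ·
  (1,2): δ = 84.49°  ·
  (1,3): δ = 33.94°  ·
  (1,4): δ = 55.81°  ·
  (2,3): δ = 129.45°  ·
  (2,4): δ = 39.69°  ·
  (3,4): δ = 90.24°  ·
antipodal pairs: 1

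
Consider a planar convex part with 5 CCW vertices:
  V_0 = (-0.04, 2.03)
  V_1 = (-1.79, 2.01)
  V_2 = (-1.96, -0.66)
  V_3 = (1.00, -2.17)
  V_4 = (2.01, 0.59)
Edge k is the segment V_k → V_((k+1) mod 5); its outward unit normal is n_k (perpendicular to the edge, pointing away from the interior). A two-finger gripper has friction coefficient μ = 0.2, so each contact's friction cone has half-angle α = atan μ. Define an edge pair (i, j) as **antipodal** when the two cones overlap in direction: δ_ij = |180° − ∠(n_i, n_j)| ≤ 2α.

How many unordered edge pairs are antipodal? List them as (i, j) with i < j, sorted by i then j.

α = atan 0.2 = 11.31°;  2α = 22.62°
n_0 = (-0.0114, +0.9999)
n_1 = (-0.9980, +0.0635)
n_2 = (-0.4544, -0.8908)
n_3 = (+0.9391, -0.3437)
n_4 = (+0.5748, +0.8183)
  (0,1): δ = 94.30°  ·
  (0,2): δ = 27.68°  ·
  (0,3): δ = 69.25°  ·
  (0,4): δ = 144.26°  ·
  (1,2): δ = 113.38°  ·
  (1,3): δ = 16.46°  ✓
  (1,4): δ = 58.56°  ·
  (2,3): δ = 83.07°  ·
  (2,4): δ = 8.06°  ✓
  (3,4): δ = 104.99°  ·
antipodal pairs: 2

count = 2; pairs: (1,3), (2,4)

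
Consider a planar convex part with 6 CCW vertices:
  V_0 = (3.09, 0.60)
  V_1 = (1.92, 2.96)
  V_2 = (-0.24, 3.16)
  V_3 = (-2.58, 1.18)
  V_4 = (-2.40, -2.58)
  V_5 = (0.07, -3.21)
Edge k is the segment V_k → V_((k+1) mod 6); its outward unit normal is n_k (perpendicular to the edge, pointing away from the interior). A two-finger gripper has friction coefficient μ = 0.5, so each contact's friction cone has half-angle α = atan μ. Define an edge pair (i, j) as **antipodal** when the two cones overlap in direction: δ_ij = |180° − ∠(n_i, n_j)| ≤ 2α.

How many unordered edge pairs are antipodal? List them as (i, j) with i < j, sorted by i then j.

count = 5; pairs: (0,3), (0,4), (1,4), (2,5), (3,5)

α = atan 0.5 = 26.57°;  2α = 53.13°
n_0 = (+0.8959, +0.4442)
n_1 = (+0.0922, +0.9957)
n_2 = (-0.6459, +0.7634)
n_3 = (-0.9989, -0.0478)
n_4 = (-0.2471, -0.9690)
n_5 = (+0.7837, -0.6212)
  (0,1): δ = 121.66°  ·
  (0,2): δ = 76.13°  ·
  (0,3): δ = 23.63°  ✓
  (0,4): δ = 49.32°  ✓
  (0,5): δ = 115.23°  ·
  (1,2): δ = 134.47°  ·
  (1,3): δ = 81.97°  ·
  (1,4): δ = 9.02°  ✓
  (1,5): δ = 56.89°  ·
  (2,3): δ = 127.50°  ·
  (2,4): δ = 54.55°  ·
  (2,5): δ = 11.36°  ✓
  (3,4): δ = 107.05°  ·
  (3,5): δ = 41.14°  ✓
  (4,5): δ = 114.09°  ·
antipodal pairs: 5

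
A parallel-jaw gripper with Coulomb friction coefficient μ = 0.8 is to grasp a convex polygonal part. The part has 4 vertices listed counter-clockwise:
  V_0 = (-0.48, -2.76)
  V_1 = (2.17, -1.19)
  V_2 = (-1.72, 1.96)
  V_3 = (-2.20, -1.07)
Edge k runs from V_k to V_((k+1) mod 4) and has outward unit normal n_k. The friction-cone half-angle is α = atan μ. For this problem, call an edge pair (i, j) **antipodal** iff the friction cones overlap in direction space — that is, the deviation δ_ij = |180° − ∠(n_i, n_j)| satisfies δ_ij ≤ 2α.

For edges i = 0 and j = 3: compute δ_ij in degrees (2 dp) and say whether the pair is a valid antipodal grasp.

δ = 104.86°, invalid

α = atan 0.8 = 38.66°;  2α = 77.32°
edge 0: e_0 = (+2.65, +1.57);  n_0 = (+0.5097, -0.8603)
edge 3: e_3 = (+1.72, -1.69);  n_3 = (-0.7009, -0.7133)
∠(n_0, n_3) = 75.14°
δ = |180° − 75.14°| = 104.86°
104.86° > 2α = 77.32°  →  invalid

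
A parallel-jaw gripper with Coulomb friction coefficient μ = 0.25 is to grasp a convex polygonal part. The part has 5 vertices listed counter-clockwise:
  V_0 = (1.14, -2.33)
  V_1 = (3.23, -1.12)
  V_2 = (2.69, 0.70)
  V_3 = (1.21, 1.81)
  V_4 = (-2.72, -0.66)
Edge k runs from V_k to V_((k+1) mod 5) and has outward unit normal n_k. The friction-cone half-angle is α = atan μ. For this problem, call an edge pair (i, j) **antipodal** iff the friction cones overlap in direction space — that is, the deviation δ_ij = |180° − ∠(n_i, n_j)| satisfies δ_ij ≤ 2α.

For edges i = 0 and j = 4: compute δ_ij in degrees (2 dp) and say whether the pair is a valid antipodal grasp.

α = atan 0.25 = 14.04°;  2α = 28.07°
edge 0: e_0 = (+2.09, +1.21);  n_0 = (+0.5010, -0.8654)
edge 4: e_4 = (+3.86, -1.67);  n_4 = (-0.3971, -0.9178)
∠(n_0, n_4) = 53.46°
δ = |180° − 53.46°| = 126.54°
126.54° > 2α = 28.07°  →  invalid

δ = 126.54°, invalid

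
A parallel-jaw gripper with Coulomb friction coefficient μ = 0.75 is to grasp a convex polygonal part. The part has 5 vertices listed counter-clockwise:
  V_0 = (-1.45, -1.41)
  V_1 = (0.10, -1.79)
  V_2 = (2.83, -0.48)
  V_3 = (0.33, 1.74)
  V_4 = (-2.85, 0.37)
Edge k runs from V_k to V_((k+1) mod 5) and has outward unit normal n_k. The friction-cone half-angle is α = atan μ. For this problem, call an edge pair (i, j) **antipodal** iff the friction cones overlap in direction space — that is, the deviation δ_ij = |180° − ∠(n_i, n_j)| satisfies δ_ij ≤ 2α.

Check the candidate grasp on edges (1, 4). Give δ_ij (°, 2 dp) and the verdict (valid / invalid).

α = atan 0.75 = 36.87°;  2α = 73.74°
edge 1: e_1 = (+2.73, +1.31);  n_1 = (+0.4326, -0.9016)
edge 4: e_4 = (+1.40, -1.78);  n_4 = (-0.7860, -0.6182)
∠(n_1, n_4) = 77.45°
δ = |180° − 77.45°| = 102.55°
102.55° > 2α = 73.74°  →  invalid

δ = 102.55°, invalid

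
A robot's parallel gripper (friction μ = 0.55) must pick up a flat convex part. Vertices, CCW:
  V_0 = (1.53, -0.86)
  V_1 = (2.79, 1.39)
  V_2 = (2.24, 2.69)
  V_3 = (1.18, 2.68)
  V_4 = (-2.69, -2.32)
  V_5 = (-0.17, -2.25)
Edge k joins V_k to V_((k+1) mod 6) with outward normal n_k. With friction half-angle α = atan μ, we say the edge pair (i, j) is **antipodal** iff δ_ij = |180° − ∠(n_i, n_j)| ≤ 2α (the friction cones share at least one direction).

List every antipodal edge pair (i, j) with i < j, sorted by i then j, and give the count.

count = 5; pairs: (0,3), (2,4), (2,5), (3,4), (3,5)

α = atan 0.55 = 28.81°;  2α = 57.62°
n_0 = (+0.8725, -0.4886)
n_1 = (+0.9210, +0.3896)
n_2 = (-0.0094, +1.0000)
n_3 = (-0.7908, +0.6121)
n_4 = (+0.0278, -0.9996)
n_5 = (+0.6330, -0.7742)
  (0,1): δ = 127.82°  ·
  (0,2): δ = 60.21°  ·
  (0,3): δ = 8.49°  ✓
  (0,4): δ = 120.84°  ·
  (0,5): δ = 158.52°  ·
  (1,2): δ = 112.39°  ·
  (1,3): δ = 60.67°  ·
  (1,4): δ = 68.66°  ·
  (1,5): δ = 106.34°  ·
  (2,3): δ = 128.28°  ·
  (2,4): δ = 1.05°  ✓
  (2,5): δ = 38.73°  ✓
  (3,4): δ = 50.67°  ✓
  (3,5): δ = 12.99°  ✓
  (4,5): δ = 142.32°  ·
antipodal pairs: 5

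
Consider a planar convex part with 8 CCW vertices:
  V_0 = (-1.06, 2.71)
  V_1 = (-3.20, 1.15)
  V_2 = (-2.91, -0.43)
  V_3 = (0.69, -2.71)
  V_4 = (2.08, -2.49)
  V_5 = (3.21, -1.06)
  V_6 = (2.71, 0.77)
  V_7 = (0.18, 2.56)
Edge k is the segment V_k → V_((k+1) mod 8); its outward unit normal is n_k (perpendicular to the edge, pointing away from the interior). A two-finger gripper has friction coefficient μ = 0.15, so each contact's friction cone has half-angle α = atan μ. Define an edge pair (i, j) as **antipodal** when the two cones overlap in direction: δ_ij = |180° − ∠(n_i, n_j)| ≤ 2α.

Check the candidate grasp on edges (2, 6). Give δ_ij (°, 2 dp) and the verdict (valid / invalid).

α = atan 0.15 = 8.53°;  2α = 17.06°
edge 2: e_2 = (+3.60, -2.28);  n_2 = (-0.5351, -0.8448)
edge 6: e_6 = (-2.53, +1.79);  n_6 = (+0.5776, +0.8163)
∠(n_2, n_6) = 177.07°
δ = |180° − 177.07°| = 2.93°
2.93° ≤ 2α = 17.06°  →  valid

δ = 2.93°, valid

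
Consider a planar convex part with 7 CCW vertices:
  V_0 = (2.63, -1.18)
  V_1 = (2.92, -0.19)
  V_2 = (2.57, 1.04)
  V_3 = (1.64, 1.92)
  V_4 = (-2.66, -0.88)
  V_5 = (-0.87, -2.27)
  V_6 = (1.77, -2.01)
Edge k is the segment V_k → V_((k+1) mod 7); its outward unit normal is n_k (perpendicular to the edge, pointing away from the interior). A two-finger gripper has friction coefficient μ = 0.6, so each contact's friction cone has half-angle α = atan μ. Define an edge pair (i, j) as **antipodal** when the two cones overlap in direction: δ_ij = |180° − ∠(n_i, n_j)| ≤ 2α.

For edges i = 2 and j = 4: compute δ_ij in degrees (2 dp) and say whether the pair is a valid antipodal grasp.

δ = 5.59°, valid

α = atan 0.6 = 30.96°;  2α = 61.93°
edge 2: e_2 = (-0.93, +0.88);  n_2 = (+0.6873, +0.7264)
edge 4: e_4 = (+1.79, -1.39);  n_4 = (-0.6133, -0.7898)
∠(n_2, n_4) = 174.41°
δ = |180° − 174.41°| = 5.59°
5.59° ≤ 2α = 61.93°  →  valid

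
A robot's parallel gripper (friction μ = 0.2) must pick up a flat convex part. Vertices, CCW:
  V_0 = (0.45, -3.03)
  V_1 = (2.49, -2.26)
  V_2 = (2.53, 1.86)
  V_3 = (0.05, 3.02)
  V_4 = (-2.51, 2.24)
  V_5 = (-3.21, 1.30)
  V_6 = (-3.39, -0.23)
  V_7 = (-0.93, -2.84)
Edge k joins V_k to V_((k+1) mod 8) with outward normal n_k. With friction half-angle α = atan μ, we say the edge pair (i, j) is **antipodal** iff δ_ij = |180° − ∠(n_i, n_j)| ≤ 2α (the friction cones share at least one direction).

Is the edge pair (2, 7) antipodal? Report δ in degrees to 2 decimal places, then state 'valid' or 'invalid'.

α = atan 0.2 = 11.31°;  2α = 22.62°
edge 2: e_2 = (-2.48, +1.16);  n_2 = (+0.4237, +0.9058)
edge 7: e_7 = (+1.38, -0.19);  n_7 = (-0.1364, -0.9907)
∠(n_2, n_7) = 162.77°
δ = |180° − 162.77°| = 17.23°
17.23° ≤ 2α = 22.62°  →  valid

δ = 17.23°, valid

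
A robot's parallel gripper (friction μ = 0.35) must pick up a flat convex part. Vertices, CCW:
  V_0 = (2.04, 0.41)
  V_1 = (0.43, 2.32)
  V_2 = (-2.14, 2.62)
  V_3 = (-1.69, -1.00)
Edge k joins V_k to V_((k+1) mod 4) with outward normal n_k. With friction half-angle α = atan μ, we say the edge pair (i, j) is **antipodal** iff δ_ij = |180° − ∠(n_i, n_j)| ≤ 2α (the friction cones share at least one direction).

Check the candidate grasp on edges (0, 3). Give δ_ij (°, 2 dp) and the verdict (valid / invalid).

δ = 70.58°, invalid

α = atan 0.35 = 19.29°;  2α = 38.58°
edge 0: e_0 = (-1.61, +1.91);  n_0 = (+0.7646, +0.6445)
edge 3: e_3 = (+3.73, +1.41);  n_3 = (+0.3536, -0.9354)
∠(n_0, n_3) = 109.42°
δ = |180° − 109.42°| = 70.58°
70.58° > 2α = 38.58°  →  invalid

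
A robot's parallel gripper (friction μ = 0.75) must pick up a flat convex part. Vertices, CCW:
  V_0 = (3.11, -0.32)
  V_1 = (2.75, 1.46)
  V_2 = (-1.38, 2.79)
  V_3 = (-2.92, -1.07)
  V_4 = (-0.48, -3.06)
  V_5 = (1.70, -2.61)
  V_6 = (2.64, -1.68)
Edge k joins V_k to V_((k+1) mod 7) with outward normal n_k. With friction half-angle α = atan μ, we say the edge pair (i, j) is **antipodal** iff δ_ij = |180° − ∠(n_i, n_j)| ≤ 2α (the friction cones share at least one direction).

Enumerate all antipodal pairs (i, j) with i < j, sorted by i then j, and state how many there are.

count = 9; pairs: (0,2), (0,3), (1,3), (1,4), (1,5), (2,4), (2,5), (2,6), (3,6)

α = atan 0.75 = 36.87°;  2α = 73.74°
n_0 = (+0.9802, +0.1982)
n_1 = (+0.3065, +0.9519)
n_2 = (-0.9288, +0.3706)
n_3 = (-0.6320, -0.7749)
n_4 = (+0.2022, -0.9794)
n_5 = (+0.7033, -0.7109)
n_6 = (+0.9452, -0.3266)
  (0,1): δ = 119.28°  ·
  (0,2): δ = 33.18°  ✓
  (0,3): δ = 39.37°  ✓
  (0,4): δ = 90.23°  ·
  (0,5): δ = 123.26°  ·
  (0,6): δ = 149.50°  ·
  (1,2): δ = 93.90°  ·
  (1,3): δ = 21.35°  ✓
  (1,4): δ = 29.51°  ✓
  (1,5): δ = 62.54°  ✓
  (1,6): δ = 88.79°  ·
  (2,3): δ = 107.45°  ·
  (2,4): δ = 56.59°  ✓
  (2,5): δ = 23.56°  ✓
  (2,6): δ = 2.69°  ✓
  (3,4): δ = 129.14°  ·
  (3,5): δ = 96.11°  ·
  (3,6): δ = 69.86°  ✓
  (4,5): δ = 146.97°  ·
  (4,6): δ = 120.73°  ·
  (5,6): δ = 153.76°  ·
antipodal pairs: 9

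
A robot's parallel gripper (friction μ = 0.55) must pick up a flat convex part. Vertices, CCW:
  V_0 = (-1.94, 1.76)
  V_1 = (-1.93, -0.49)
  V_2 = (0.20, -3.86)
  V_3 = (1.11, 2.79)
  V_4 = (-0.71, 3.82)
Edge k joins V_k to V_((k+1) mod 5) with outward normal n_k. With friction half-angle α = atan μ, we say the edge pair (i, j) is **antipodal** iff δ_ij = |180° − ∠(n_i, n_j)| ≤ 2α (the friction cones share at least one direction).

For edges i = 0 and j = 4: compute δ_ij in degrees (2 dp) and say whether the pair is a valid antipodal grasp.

δ = 148.90°, invalid

α = atan 0.55 = 28.81°;  2α = 57.62°
edge 0: e_0 = (+0.01, -2.25);  n_0 = (-1.0000, -0.0044)
edge 4: e_4 = (-1.23, -2.06);  n_4 = (-0.8586, +0.5127)
∠(n_0, n_4) = 31.10°
δ = |180° − 31.10°| = 148.90°
148.90° > 2α = 57.62°  →  invalid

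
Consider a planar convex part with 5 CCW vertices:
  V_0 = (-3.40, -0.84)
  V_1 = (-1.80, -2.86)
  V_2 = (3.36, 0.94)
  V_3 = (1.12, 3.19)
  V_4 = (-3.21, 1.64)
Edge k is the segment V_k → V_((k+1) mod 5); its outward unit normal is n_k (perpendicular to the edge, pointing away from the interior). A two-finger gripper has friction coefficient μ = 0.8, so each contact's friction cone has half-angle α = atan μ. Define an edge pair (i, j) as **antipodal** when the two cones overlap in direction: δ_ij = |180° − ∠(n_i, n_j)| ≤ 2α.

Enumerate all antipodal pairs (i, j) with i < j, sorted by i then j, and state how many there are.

count = 5; pairs: (0,2), (0,3), (1,3), (1,4), (2,4)

α = atan 0.8 = 38.66°;  2α = 77.32°
n_0 = (-0.7839, -0.6209)
n_1 = (+0.5930, -0.8052)
n_2 = (+0.7087, +0.7055)
n_3 = (-0.3370, +0.9415)
n_4 = (-0.9971, +0.0764)
  (0,1): δ = 92.01°  ·
  (0,2): δ = 6.49°  ✓
  (0,3): δ = 71.31°  ✓
  (0,4): δ = 137.24°  ·
  (1,2): δ = 81.50°  ·
  (1,3): δ = 16.67°  ✓
  (1,4): δ = 49.25°  ✓
  (2,3): δ = 115.18°  ·
  (2,4): δ = 49.25°  ✓
  (3,4): δ = 114.08°  ·
antipodal pairs: 5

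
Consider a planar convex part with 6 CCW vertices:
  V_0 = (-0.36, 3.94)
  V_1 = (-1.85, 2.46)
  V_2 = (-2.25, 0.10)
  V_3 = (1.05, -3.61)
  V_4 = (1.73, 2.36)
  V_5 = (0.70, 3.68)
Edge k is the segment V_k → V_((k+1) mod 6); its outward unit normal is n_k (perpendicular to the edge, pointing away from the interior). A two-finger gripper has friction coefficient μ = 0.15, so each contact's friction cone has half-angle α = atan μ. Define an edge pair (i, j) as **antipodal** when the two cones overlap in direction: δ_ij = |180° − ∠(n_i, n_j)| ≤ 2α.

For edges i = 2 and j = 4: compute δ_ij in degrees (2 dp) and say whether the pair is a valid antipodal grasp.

α = atan 0.15 = 8.53°;  2α = 17.06°
edge 2: e_2 = (+3.30, -3.71);  n_2 = (-0.7472, -0.6646)
edge 4: e_4 = (-1.03, +1.32);  n_4 = (+0.7884, +0.6152)
∠(n_2, n_4) = 176.31°
δ = |180° − 176.31°| = 3.69°
3.69° ≤ 2α = 17.06°  →  valid

δ = 3.69°, valid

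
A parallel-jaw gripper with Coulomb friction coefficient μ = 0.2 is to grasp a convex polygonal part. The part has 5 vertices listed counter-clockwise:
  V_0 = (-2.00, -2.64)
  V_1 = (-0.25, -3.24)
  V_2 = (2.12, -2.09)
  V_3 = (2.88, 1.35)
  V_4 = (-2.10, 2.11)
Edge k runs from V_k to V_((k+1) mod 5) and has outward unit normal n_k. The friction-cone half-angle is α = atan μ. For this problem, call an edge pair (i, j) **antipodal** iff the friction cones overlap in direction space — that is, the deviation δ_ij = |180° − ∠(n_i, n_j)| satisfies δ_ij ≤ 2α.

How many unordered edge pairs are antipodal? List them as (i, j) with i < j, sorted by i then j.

α = atan 0.2 = 11.31°;  2α = 22.62°
n_0 = (-0.3243, -0.9459)
n_1 = (+0.4366, -0.8997)
n_2 = (+0.9765, -0.2157)
n_3 = (+0.1509, +0.9886)
n_4 = (-0.9998, -0.0210)
  (0,1): δ = 135.19°  ·
  (0,2): δ = 83.53°  ·
  (0,3): δ = 10.25°  ✓
  (0,4): δ = 110.13°  ·
  (1,2): δ = 128.34°  ·
  (1,3): δ = 34.56°  ·
  (1,4): δ = 65.32°  ·
  (2,3): δ = 86.22°  ·
  (2,4): δ = 13.66°  ✓
  (3,4): δ = 80.12°  ·
antipodal pairs: 2

count = 2; pairs: (0,3), (2,4)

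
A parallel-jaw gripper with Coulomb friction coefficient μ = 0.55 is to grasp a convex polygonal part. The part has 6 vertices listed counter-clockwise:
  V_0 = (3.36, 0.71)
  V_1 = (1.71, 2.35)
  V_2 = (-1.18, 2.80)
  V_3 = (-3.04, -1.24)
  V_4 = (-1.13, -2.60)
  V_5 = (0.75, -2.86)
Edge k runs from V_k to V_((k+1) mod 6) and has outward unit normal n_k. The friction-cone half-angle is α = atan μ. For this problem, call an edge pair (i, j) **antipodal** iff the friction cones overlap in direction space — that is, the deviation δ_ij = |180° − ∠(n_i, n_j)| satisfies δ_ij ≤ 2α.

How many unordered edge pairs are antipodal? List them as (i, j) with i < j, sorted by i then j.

α = atan 0.55 = 28.81°;  2α = 57.62°
n_0 = (+0.7050, +0.7093)
n_1 = (+0.1539, +0.9881)
n_2 = (-0.9084, +0.4182)
n_3 = (-0.5800, -0.8146)
n_4 = (-0.1370, -0.9906)
n_5 = (+0.8073, -0.5902)
  (0,1): δ = 144.02°  ·
  (0,2): δ = 69.90°  ·
  (0,3): δ = 9.37°  ✓
  (0,4): δ = 36.95°  ✓
  (0,5): δ = 98.66°  ·
  (1,2): δ = 105.87°  ·
  (1,3): δ = 26.60°  ✓
  (1,4): δ = 0.98°  ✓
  (1,5): δ = 62.68°  ·
  (2,3): δ = 100.73°  ·
  (2,4): δ = 73.15°  ·
  (2,5): δ = 11.45°  ✓
  (3,4): δ = 152.42°  ·
  (3,5): δ = 90.72°  ·
  (4,5): δ = 118.30°  ·
antipodal pairs: 5

count = 5; pairs: (0,3), (0,4), (1,3), (1,4), (2,5)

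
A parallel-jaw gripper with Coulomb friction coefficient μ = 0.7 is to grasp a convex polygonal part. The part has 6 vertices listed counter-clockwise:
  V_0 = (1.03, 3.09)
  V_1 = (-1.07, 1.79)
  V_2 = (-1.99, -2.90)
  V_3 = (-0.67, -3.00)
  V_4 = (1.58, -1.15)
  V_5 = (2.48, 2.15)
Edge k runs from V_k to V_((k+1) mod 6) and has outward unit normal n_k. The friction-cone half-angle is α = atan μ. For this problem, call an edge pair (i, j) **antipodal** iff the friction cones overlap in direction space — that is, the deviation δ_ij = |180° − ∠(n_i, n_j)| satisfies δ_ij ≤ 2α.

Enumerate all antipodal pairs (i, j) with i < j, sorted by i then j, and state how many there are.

count = 7; pairs: (0,2), (0,3), (0,4), (1,3), (1,4), (1,5), (2,5)

α = atan 0.7 = 34.99°;  2α = 69.98°
n_0 = (-0.5264, +0.8503)
n_1 = (-0.9813, +0.1925)
n_2 = (-0.0755, -0.9971)
n_3 = (+0.6351, -0.7724)
n_4 = (+0.9648, -0.2631)
n_5 = (+0.5440, +0.8391)
  (0,1): δ = 132.86°  ·
  (0,2): δ = 36.09°  ✓
  (0,3): δ = 7.67°  ✓
  (0,4): δ = 42.99°  ✓
  (0,5): δ = 115.29°  ·
  (1,2): δ = 83.23°  ·
  (1,3): δ = 39.47°  ✓
  (1,4): δ = 4.16°  ✓
  (1,5): δ = 68.14°  ✓
  (2,3): δ = 136.24°  ·
  (2,4): δ = 100.92°  ·
  (2,5): δ = 28.62°  ✓
  (3,4): δ = 144.68°  ·
  (3,5): δ = 72.38°  ·
  (4,5): δ = 107.70°  ·
antipodal pairs: 7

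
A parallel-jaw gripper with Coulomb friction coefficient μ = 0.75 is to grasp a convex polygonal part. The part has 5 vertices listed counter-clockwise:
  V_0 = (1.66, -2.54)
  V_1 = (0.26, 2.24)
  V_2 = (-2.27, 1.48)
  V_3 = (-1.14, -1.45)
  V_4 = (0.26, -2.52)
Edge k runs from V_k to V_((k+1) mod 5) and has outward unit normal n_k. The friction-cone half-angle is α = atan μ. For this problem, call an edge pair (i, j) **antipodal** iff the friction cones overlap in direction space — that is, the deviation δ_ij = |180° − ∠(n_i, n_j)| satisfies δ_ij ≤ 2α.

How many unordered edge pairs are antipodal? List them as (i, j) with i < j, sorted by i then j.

count = 5; pairs: (0,2), (0,3), (0,4), (1,3), (1,4)

α = atan 0.75 = 36.87°;  2α = 73.74°
n_0 = (+0.9597, +0.2811)
n_1 = (-0.2877, +0.9577)
n_2 = (-0.9330, -0.3598)
n_3 = (-0.6072, -0.7945)
n_4 = (-0.0143, -0.9999)
  (0,1): δ = 89.60°  ·
  (0,2): δ = 4.77°  ✓
  (0,3): δ = 36.29°  ✓
  (0,4): δ = 72.86°  ✓
  (1,2): δ = 85.63°  ·
  (1,3): δ = 54.11°  ✓
  (1,4): δ = 17.54°  ✓
  (2,3): δ = 148.48°  ·
  (2,4): δ = 111.91°  ·
  (3,4): δ = 143.43°  ·
antipodal pairs: 5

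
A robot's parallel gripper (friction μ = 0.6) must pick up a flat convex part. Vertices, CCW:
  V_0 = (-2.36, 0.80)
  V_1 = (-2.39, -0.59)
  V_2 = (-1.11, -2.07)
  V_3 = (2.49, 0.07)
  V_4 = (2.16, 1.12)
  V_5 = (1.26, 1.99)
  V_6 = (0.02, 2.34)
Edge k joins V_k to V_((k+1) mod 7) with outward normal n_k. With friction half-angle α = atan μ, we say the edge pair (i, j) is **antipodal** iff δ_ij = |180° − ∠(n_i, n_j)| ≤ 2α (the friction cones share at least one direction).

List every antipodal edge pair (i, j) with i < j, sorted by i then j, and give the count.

α = atan 0.6 = 30.96°;  2α = 61.93°
n_0 = (-0.9998, +0.0216)
n_1 = (-0.7564, -0.6542)
n_2 = (+0.5110, -0.8596)
n_3 = (+0.9540, +0.2998)
n_4 = (+0.6950, +0.7190)
n_5 = (+0.2716, +0.9624)
n_6 = (-0.5433, +0.8396)
  (0,1): δ = 137.91°  ·
  (0,2): δ = 58.03°  ✓
  (0,3): δ = 18.68°  ✓
  (0,4): δ = 47.21°  ✓
  (0,5): δ = 75.47°  ·
  (0,6): δ = 124.14°  ·
  (1,2): δ = 100.13°  ·
  (1,3): δ = 23.41°  ✓
  (1,4): δ = 5.12°  ✓
  (1,5): δ = 33.38°  ✓
  (1,6): δ = 82.05°  ·
  (2,3): δ = 103.28°  ·
  (2,4): δ = 74.76°  ·
  (2,5): δ = 46.49°  ✓
  (2,6): δ = 2.18°  ✓
  (3,4): δ = 151.48°  ·
  (3,5): δ = 123.21°  ·
  (3,6): δ = 74.54°  ·
  (4,5): δ = 151.73°  ·
  (4,6): δ = 103.07°  ·
  (5,6): δ = 131.33°  ·
antipodal pairs: 8

count = 8; pairs: (0,2), (0,3), (0,4), (1,3), (1,4), (1,5), (2,5), (2,6)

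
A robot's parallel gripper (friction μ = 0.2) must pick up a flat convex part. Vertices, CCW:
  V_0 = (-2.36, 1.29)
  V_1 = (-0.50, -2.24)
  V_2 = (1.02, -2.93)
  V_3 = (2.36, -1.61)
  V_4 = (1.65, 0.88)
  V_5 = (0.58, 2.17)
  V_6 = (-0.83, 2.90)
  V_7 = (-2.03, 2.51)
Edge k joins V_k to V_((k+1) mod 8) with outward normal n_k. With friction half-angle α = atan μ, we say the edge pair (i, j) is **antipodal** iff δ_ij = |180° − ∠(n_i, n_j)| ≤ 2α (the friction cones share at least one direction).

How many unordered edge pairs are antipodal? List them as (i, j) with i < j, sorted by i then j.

count = 3; pairs: (0,3), (0,4), (1,5)

α = atan 0.2 = 11.31°;  2α = 22.62°
n_0 = (-0.8847, -0.4662)
n_1 = (-0.4134, -0.9106)
n_2 = (+0.7018, -0.7124)
n_3 = (+0.9617, +0.2742)
n_4 = (+0.7697, +0.6384)
n_5 = (+0.4598, +0.8880)
n_6 = (-0.3091, +0.9510)
n_7 = (-0.9653, +0.2611)
  (0,1): δ = 142.20°  ·
  (0,2): δ = 73.22°  ·
  (0,3): δ = 11.87°  ✓
  (0,4): δ = 11.89°  ✓
  (0,5): δ = 34.84°  ·
  (0,6): δ = 80.22°  ·
  (0,7): δ = 137.08°  ·
  (1,2): δ = 111.02°  ·
  (1,3): δ = 49.67°  ·
  (1,4): δ = 25.91°  ·
  (1,5): δ = 2.96°  ✓
  (1,6): δ = 42.42°  ·
  (1,7): δ = 99.28°  ·
  (2,3): δ = 118.65°  ·
  (2,4): δ = 94.89°  ·
  (2,5): δ = 71.94°  ·
  (2,6): δ = 26.57°  ·
  (2,7): δ = 30.29°  ·
  (3,4): δ = 156.24°  ·
  (3,5): δ = 133.29°  ·
  (3,6): δ = 87.91°  ·
  (3,7): δ = 31.05°  ·
  (4,5): δ = 157.05°  ·
  (4,6): δ = 111.67°  ·
  (4,7): δ = 54.81°  ·
  (5,6): δ = 134.62°  ·
  (5,7): δ = 77.76°  ·
  (6,7): δ = 123.14°  ·
antipodal pairs: 3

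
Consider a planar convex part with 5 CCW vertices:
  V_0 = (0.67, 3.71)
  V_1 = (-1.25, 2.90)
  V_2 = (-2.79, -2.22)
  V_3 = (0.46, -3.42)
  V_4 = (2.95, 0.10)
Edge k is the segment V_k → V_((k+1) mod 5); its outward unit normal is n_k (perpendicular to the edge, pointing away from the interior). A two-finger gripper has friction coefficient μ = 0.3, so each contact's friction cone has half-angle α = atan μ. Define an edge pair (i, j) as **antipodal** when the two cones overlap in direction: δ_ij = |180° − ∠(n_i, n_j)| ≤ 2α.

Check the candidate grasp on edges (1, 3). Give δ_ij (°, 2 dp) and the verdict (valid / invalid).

α = atan 0.3 = 16.70°;  2α = 33.40°
edge 1: e_1 = (-1.54, -5.12);  n_1 = (-0.9576, +0.2880)
edge 3: e_3 = (+2.49, +3.52);  n_3 = (+0.8164, -0.5775)
∠(n_1, n_3) = 161.47°
δ = |180° − 161.47°| = 18.53°
18.53° ≤ 2α = 33.40°  →  valid

δ = 18.53°, valid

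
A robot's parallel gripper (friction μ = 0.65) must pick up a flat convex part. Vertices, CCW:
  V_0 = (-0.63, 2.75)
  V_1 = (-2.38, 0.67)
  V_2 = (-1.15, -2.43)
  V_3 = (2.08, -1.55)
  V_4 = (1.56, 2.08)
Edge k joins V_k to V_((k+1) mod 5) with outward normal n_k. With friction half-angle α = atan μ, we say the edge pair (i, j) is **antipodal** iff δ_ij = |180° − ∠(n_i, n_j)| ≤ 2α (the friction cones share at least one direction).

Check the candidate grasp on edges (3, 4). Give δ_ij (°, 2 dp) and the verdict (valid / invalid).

δ = 115.16°, invalid

α = atan 0.65 = 33.02°;  2α = 66.05°
edge 3: e_3 = (-0.52, +3.63);  n_3 = (+0.9899, +0.1418)
edge 4: e_4 = (-2.19, +0.67);  n_4 = (+0.2926, +0.9562)
∠(n_3, n_4) = 64.84°
δ = |180° − 64.84°| = 115.16°
115.16° > 2α = 66.05°  →  invalid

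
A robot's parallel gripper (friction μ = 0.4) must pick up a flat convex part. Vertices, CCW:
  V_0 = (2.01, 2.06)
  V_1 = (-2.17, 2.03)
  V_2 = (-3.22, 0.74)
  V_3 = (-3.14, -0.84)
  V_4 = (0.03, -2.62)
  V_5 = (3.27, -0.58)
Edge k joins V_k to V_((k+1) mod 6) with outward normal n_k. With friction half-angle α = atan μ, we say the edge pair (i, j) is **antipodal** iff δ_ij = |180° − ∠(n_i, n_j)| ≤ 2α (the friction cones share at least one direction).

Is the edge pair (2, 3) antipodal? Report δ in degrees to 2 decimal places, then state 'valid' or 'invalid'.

α = atan 0.4 = 21.80°;  2α = 43.60°
edge 2: e_2 = (+0.08, -1.58);  n_2 = (-0.9987, -0.0506)
edge 3: e_3 = (+3.17, -1.78);  n_3 = (-0.4896, -0.8719)
∠(n_2, n_3) = 57.79°
δ = |180° − 57.79°| = 122.21°
122.21° > 2α = 43.60°  →  invalid

δ = 122.21°, invalid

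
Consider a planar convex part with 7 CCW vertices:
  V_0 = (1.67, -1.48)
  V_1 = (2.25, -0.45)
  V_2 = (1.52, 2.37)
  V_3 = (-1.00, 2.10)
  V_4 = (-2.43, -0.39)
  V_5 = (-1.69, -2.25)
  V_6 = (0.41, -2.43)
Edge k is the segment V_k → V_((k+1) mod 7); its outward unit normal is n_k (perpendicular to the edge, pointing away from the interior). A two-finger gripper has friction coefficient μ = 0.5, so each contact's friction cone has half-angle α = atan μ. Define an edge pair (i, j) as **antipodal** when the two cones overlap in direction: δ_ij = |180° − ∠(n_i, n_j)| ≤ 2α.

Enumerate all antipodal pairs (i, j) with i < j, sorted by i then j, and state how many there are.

count = 7; pairs: (0,3), (0,4), (1,3), (1,4), (2,5), (2,6), (3,6)

α = atan 0.5 = 26.57°;  2α = 53.13°
n_0 = (+0.8713, -0.4907)
n_1 = (+0.9681, +0.2506)
n_2 = (-0.1065, +0.9943)
n_3 = (-0.8672, +0.4980)
n_4 = (-0.9292, -0.3697)
n_5 = (-0.0854, -0.9963)
n_6 = (+0.6020, -0.7985)
  (0,1): δ = 136.10°  ·
  (0,2): δ = 54.50°  ·
  (0,3): δ = 0.48°  ✓
  (0,4): δ = 51.08°  ✓
  (0,5): δ = 114.49°  ·
  (0,6): δ = 156.40°  ·
  (1,2): δ = 98.40°  ·
  (1,3): δ = 44.38°  ✓
  (1,4): δ = 7.18°  ✓
  (1,5): δ = 70.59°  ·
  (1,6): δ = 112.50°  ·
  (2,3): δ = 125.98°  ·
  (2,4): δ = 74.42°  ·
  (2,5): δ = 11.01°  ✓
  (2,6): δ = 30.90°  ✓
  (3,4): δ = 128.44°  ·
  (3,5): δ = 65.03°  ·
  (3,6): δ = 23.12°  ✓
  (4,5): δ = 116.59°  ·
  (4,6): δ = 74.68°  ·
  (5,6): δ = 138.09°  ·
antipodal pairs: 7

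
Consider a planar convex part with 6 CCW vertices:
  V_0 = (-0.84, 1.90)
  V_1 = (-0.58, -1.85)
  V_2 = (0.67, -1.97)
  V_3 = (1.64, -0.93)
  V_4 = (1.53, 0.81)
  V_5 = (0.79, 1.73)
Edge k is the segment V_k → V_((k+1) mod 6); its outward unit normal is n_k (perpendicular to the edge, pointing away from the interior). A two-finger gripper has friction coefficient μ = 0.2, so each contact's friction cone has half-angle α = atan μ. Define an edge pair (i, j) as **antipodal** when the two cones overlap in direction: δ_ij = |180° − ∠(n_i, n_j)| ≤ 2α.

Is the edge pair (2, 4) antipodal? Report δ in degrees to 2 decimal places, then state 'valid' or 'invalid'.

α = atan 0.2 = 11.31°;  2α = 22.62°
edge 2: e_2 = (+0.97, +1.04);  n_2 = (+0.7313, -0.6821)
edge 4: e_4 = (-0.74, +0.92);  n_4 = (+0.7792, +0.6268)
∠(n_2, n_4) = 81.82°
δ = |180° − 81.82°| = 98.18°
98.18° > 2α = 22.62°  →  invalid

δ = 98.18°, invalid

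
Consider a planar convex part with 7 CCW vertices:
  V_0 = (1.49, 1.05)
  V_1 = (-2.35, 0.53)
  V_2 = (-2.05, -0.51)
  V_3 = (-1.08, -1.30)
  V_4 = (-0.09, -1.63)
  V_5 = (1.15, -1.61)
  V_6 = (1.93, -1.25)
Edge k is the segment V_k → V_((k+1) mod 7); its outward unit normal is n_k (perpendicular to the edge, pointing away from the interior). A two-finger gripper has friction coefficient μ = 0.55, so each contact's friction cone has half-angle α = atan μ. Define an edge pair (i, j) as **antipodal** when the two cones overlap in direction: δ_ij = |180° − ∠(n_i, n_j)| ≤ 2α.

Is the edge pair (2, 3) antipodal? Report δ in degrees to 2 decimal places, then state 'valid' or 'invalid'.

α = atan 0.55 = 28.81°;  2α = 57.62°
edge 2: e_2 = (+0.97, -0.79);  n_2 = (-0.6315, -0.7754)
edge 3: e_3 = (+0.99, -0.33);  n_3 = (-0.3162, -0.9487)
∠(n_2, n_3) = 20.73°
δ = |180° − 20.73°| = 159.27°
159.27° > 2α = 57.62°  →  invalid

δ = 159.27°, invalid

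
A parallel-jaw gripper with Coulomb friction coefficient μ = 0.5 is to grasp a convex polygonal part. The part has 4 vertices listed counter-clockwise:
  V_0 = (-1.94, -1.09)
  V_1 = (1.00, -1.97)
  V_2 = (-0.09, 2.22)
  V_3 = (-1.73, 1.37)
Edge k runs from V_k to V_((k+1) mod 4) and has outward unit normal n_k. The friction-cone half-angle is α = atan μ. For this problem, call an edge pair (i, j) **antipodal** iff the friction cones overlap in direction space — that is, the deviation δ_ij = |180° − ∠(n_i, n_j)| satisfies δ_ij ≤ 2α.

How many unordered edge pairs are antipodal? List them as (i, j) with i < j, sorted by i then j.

count = 2; pairs: (0,2), (1,3)

α = atan 0.5 = 26.57°;  2α = 53.13°
n_0 = (-0.2867, -0.9580)
n_1 = (+0.9678, +0.2518)
n_2 = (-0.4602, +0.8878)
n_3 = (-0.9964, +0.0851)
  (0,1): δ = 58.75°  ·
  (0,2): δ = 44.06°  ✓
  (0,3): δ = 101.78°  ·
  (1,2): δ = 77.18°  ·
  (1,3): δ = 19.46°  ✓
  (2,3): δ = 122.28°  ·
antipodal pairs: 2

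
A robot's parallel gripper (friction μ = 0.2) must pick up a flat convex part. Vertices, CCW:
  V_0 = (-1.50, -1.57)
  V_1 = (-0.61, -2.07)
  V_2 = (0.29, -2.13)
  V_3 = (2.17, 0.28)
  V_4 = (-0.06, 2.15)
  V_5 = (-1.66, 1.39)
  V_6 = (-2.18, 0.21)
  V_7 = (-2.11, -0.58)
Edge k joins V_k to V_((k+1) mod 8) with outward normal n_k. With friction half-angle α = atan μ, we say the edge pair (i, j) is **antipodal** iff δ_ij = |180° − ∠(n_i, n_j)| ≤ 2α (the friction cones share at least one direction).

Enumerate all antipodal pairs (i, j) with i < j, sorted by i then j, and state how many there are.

α = atan 0.2 = 11.31°;  2α = 22.62°
n_0 = (-0.4898, -0.8718)
n_1 = (-0.0665, -0.9978)
n_2 = (+0.7885, -0.6151)
n_3 = (+0.6425, +0.7662)
n_4 = (-0.4291, +0.9033)
n_5 = (-0.9151, +0.4033)
n_6 = (-0.9961, -0.0883)
n_7 = (-0.8514, -0.5246)
  (0,1): δ = 154.49°  ·
  (0,2): δ = 98.63°  ·
  (0,3): δ = 10.65°  ✓
  (0,4): δ = 54.73°  ·
  (0,5): δ = 95.55°  ·
  (0,6): δ = 124.39°  ·
  (0,7): δ = 150.97°  ·
  (1,2): δ = 124.14°  ·
  (1,3): δ = 36.17°  ·
  (1,4): δ = 29.22°  ·
  (1,5): δ = 70.03°  ·
  (1,6): δ = 98.88°  ·
  (1,7): δ = 125.45°  ·
  (2,3): δ = 92.02°  ·
  (2,4): δ = 26.64°  ·
  (2,5): δ = 14.18°  ✓
  (2,6): δ = 43.02°  ·
  (2,7): δ = 69.60°  ·
  (3,4): δ = 114.61°  ·
  (3,5): δ = 73.80°  ·
  (3,6): δ = 44.95°  ·
  (3,7): δ = 18.38°  ✓
  (4,5): δ = 139.19°  ·
  (4,6): δ = 110.34°  ·
  (4,7): δ = 83.77°  ·
  (5,6): δ = 151.15°  ·
  (5,7): δ = 124.58°  ·
  (6,7): δ = 153.42°  ·
antipodal pairs: 3

count = 3; pairs: (0,3), (2,5), (3,7)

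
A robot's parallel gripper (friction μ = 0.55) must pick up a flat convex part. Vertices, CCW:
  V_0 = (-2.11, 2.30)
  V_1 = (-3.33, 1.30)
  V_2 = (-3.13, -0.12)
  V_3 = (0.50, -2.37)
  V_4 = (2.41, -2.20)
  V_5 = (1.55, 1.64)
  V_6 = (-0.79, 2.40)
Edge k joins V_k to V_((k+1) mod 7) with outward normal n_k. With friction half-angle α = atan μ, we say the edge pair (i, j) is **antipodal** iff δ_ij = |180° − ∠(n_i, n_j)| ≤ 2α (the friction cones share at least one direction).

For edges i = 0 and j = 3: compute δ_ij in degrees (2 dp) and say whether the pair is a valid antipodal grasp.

δ = 34.25°, valid

α = atan 0.55 = 28.81°;  2α = 57.62°
edge 0: e_0 = (-1.22, -1.00);  n_0 = (-0.6339, +0.7734)
edge 3: e_3 = (+1.91, +0.17);  n_3 = (+0.0887, -0.9961)
∠(n_0, n_3) = 145.75°
δ = |180° − 145.75°| = 34.25°
34.25° ≤ 2α = 57.62°  →  valid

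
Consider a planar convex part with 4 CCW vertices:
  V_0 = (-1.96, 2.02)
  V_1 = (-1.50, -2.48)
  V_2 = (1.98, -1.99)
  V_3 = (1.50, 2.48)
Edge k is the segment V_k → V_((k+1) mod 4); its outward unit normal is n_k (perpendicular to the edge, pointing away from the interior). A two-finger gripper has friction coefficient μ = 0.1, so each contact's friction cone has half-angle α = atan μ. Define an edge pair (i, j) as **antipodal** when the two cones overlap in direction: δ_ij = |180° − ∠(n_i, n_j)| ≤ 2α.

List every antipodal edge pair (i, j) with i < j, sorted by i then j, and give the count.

α = atan 0.1 = 5.71°;  2α = 11.42°
n_0 = (-0.9948, -0.1017)
n_1 = (+0.1394, -0.9902)
n_2 = (+0.9943, +0.1068)
n_3 = (-0.1318, +0.9913)
  (0,1): δ = 87.82°  ·
  (0,2): δ = 0.29°  ✓
  (0,3): δ = 91.74°  ·
  (1,2): δ = 91.89°  ·
  (1,3): δ = 0.44°  ✓
  (2,3): δ = 88.56°  ·
antipodal pairs: 2

count = 2; pairs: (0,2), (1,3)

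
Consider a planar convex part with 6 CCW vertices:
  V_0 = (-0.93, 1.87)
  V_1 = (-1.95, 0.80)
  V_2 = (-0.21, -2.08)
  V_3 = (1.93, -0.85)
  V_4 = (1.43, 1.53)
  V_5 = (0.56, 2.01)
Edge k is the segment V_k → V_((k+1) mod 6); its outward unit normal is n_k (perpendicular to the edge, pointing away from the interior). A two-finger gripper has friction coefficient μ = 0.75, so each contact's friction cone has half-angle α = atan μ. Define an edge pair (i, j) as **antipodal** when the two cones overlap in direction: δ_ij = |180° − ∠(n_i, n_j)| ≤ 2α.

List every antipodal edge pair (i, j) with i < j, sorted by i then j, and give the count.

α = atan 0.75 = 36.87°;  2α = 73.74°
n_0 = (-0.7238, +0.6900)
n_1 = (-0.8559, -0.5171)
n_2 = (+0.4983, -0.8670)
n_3 = (+0.9786, +0.2056)
n_4 = (+0.4831, +0.8756)
n_5 = (-0.0935, +0.9956)
  (0,1): δ = 105.23°  ·
  (0,2): δ = 16.48°  ✓
  (0,3): δ = 55.49°  ✓
  (0,4): δ = 104.74°  ·
  (0,5): δ = 139.00°  ·
  (1,2): δ = 91.25°  ·
  (1,3): δ = 19.27°  ✓
  (1,4): δ = 29.97°  ✓
  (1,5): δ = 64.23°  ✓
  (2,3): δ = 108.02°  ·
  (2,4): δ = 58.78°  ✓
  (2,5): δ = 24.52°  ✓
  (3,4): δ = 130.75°  ·
  (3,5): δ = 96.50°  ·
  (4,5): δ = 145.75°  ·
antipodal pairs: 7

count = 7; pairs: (0,2), (0,3), (1,3), (1,4), (1,5), (2,4), (2,5)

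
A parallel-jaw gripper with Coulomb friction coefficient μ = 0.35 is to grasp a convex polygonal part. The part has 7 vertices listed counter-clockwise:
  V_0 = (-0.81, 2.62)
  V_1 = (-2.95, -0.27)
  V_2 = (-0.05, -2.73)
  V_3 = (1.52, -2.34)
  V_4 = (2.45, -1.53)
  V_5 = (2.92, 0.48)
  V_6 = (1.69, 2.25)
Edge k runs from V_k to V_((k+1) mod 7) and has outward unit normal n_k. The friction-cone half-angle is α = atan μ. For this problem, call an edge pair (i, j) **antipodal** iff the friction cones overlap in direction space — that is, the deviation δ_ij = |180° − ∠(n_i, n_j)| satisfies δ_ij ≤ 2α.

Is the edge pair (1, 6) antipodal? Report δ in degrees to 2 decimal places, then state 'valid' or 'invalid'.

δ = 31.89°, valid

α = atan 0.35 = 19.29°;  2α = 38.58°
edge 1: e_1 = (+2.90, -2.46);  n_1 = (-0.6469, -0.7626)
edge 6: e_6 = (-2.50, +0.37);  n_6 = (+0.1464, +0.9892)
∠(n_1, n_6) = 148.11°
δ = |180° − 148.11°| = 31.89°
31.89° ≤ 2α = 38.58°  →  valid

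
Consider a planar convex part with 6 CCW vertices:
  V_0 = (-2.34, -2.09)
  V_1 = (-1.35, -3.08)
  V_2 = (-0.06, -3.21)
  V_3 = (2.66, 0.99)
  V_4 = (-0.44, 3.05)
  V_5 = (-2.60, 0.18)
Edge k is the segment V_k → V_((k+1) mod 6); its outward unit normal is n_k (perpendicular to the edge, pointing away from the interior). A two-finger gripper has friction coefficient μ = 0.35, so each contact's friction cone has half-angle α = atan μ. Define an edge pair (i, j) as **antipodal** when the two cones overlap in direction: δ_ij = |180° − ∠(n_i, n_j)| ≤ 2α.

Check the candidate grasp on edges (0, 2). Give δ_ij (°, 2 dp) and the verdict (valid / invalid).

α = atan 0.35 = 19.29°;  2α = 38.58°
edge 0: e_0 = (+0.99, -0.99);  n_0 = (-0.7071, -0.7071)
edge 2: e_2 = (+2.72, +4.20);  n_2 = (+0.8394, -0.5436)
∠(n_0, n_2) = 102.07°
δ = |180° − 102.07°| = 77.93°
77.93° > 2α = 38.58°  →  invalid

δ = 77.93°, invalid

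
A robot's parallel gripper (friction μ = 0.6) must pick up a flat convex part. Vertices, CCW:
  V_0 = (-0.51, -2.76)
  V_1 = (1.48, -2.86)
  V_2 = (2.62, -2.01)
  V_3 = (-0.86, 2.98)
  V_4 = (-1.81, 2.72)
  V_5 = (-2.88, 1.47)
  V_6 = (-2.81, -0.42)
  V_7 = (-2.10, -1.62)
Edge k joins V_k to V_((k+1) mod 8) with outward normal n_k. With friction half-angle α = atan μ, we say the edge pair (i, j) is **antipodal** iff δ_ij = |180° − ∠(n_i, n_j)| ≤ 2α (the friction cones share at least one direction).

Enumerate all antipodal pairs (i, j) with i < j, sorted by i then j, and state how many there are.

count = 10; pairs: (0,2), (0,3), (0,4), (1,3), (1,4), (1,5), (2,5), (2,6), (2,7), (3,7)

α = atan 0.6 = 30.96°;  2α = 61.93°
n_0 = (-0.0502, -0.9987)
n_1 = (+0.5977, -0.8017)
n_2 = (+0.8202, +0.5720)
n_3 = (-0.2640, +0.9645)
n_4 = (-0.7597, +0.6503)
n_5 = (-0.9993, -0.0370)
n_6 = (-0.8606, -0.5092)
n_7 = (-0.5827, -0.8127)
  (0,1): δ = 140.41°  ·
  (0,2): δ = 52.23°  ✓
  (0,3): δ = 18.18°  ✓
  (0,4): δ = 52.31°  ✓
  (0,5): δ = 95.00°  ·
  (0,6): δ = 123.49°  ·
  (0,7): δ = 147.24°  ·
  (1,2): δ = 91.82°  ·
  (1,3): δ = 21.40°  ✓
  (1,4): δ = 12.73°  ✓
  (1,5): δ = 55.41°  ✓
  (1,6): δ = 83.90°  ·
  (1,7): δ = 107.65°  ·
  (2,3): δ = 109.59°  ·
  (2,4): δ = 75.46°  ·
  (2,5): δ = 32.77°  ✓
  (2,6): δ = 4.28°  ✓
  (2,7): δ = 19.47°  ✓
  (3,4): δ = 145.87°  ·
  (3,5): δ = 103.19°  ·
  (3,6): δ = 74.69°  ·
  (3,7): δ = 50.95°  ✓
  (4,5): δ = 137.32°  ·
  (4,6): δ = 108.83°  ·
  (4,7): δ = 85.08°  ·
  (5,6): δ = 151.51°  ·
  (5,7): δ = 127.76°  ·
  (6,7): δ = 156.25°  ·
antipodal pairs: 10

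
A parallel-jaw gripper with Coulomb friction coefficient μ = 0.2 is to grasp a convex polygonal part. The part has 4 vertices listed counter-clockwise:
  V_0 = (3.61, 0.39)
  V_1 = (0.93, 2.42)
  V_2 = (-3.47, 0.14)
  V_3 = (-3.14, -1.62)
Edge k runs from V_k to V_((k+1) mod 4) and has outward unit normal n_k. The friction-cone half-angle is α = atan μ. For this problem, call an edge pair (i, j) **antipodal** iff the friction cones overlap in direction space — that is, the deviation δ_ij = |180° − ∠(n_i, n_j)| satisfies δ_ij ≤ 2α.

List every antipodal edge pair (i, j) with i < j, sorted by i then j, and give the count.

α = atan 0.2 = 11.31°;  2α = 22.62°
n_0 = (+0.6038, +0.7971)
n_1 = (-0.4601, +0.8879)
n_2 = (-0.9829, -0.1843)
n_3 = (+0.2854, -0.9584)
  (0,1): δ = 115.47°  ·
  (0,2): δ = 42.24°  ·
  (0,3): δ = 53.72°  ·
  (1,2): δ = 106.77°  ·
  (1,3): δ = 10.81°  ✓
  (2,3): δ = 84.04°  ·
antipodal pairs: 1

count = 1; pairs: (1,3)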